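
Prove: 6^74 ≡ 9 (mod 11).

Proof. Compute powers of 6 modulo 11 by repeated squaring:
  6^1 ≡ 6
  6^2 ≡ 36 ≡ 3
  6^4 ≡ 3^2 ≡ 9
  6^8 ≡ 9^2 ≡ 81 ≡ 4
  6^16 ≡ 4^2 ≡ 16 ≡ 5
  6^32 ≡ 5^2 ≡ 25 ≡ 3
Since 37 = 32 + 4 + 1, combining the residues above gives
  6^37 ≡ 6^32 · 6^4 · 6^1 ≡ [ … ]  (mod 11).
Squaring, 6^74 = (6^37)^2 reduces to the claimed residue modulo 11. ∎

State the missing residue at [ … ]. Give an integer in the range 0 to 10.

8

6^32 · 6^4 · 6^1 ≡ 3 · 9 · 6 = 162.
162 mod 11 = 8, so 6^37 ≡ 8 (mod 11).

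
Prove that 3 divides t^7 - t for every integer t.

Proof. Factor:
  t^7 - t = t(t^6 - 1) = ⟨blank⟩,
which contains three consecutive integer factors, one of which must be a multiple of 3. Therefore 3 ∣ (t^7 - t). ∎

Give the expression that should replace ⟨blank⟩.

t^6 - 1 = (t^2 - 1)(t^4 + t^2 + 1), and t^2 - 1 = (t-1)(t+1).
So t(t^6 - 1) = (t - 1)t(t + 1)(t^4 + t^2 + 1).

(t - 1)t(t + 1)(t^4 + t^2 + 1)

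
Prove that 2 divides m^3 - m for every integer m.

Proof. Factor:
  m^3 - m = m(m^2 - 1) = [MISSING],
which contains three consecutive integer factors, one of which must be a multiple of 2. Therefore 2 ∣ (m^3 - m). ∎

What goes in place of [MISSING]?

(m - 1)m(m + 1)

m(m^2 - 1) = m(m - 1)(m + 1) = (m - 1)m(m + 1).
These three factors are consecutive integers, so their product is divisible by 2.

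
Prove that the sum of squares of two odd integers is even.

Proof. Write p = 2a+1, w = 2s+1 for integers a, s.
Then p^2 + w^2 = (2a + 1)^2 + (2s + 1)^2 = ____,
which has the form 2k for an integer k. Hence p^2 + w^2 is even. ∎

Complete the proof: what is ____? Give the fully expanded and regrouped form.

2(2a^2 + 2a + 2s^2 + 2s + 1)

Expanding: (2a + 1)^2 + (2s + 1)^2 = 4a^2 + 4a + 4s^2 + 4s + 2.
Every term is even; pulling out the factor of 2 gives 2(2a^2 + 2a + 2s^2 + 2s + 1).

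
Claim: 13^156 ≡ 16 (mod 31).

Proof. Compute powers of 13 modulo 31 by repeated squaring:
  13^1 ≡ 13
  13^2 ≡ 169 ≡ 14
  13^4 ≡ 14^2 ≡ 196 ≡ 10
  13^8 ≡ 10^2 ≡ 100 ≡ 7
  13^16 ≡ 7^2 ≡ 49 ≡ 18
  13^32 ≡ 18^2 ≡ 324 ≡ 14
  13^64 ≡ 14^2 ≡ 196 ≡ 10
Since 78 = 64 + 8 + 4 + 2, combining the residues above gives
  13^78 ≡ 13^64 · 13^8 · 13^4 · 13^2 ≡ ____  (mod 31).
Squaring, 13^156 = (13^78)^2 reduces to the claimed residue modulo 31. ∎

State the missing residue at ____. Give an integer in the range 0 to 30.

4

Multiply the listed residues: 10 · 7 · 10 · 14 = 70 → 700 → 9800.
Reducing modulo 31: 9800 = 316·31 + 4, so 13^78 ≡ 4.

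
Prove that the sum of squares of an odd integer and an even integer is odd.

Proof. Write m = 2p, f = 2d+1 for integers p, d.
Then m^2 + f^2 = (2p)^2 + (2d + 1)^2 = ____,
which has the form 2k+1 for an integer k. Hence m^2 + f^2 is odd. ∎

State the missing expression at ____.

2(2d^2 + 2d + 2p^2) + 1

(2p)^2 + (2d + 1)^2 = 4d^2 + 4d + 4p^2 + 1
= 2(2d^2 + 2d + 2p^2) + 1.
Since 2d^2 + 2d + 2p^2 is an integer, the sum of squares is of the form 2k+1 for an integer k.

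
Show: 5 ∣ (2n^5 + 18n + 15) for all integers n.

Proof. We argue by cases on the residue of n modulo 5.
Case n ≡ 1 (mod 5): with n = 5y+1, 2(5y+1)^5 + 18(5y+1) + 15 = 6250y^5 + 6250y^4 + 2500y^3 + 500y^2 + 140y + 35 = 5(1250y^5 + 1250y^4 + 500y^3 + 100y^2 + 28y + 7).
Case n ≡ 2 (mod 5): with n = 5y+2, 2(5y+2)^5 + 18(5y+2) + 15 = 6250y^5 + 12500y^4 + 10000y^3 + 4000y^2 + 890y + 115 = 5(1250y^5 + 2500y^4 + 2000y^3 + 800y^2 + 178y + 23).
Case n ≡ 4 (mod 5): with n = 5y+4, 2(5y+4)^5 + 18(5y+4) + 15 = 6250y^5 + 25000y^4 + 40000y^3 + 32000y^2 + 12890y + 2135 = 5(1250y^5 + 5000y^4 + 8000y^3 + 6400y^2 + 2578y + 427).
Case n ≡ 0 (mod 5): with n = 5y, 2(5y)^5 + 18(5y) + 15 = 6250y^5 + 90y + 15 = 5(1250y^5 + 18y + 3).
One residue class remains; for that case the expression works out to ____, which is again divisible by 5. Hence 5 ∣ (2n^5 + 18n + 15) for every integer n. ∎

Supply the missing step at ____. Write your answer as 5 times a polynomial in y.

Only n ≡ 3 (mod 5) is unaccounted for. Put n = 5y+3:
2(5y+3)^5 + 18(5y+3) + 15 expands to 6250y^5 + 18750y^4 + 22500y^3 + 13500y^2 + 4140y + 555,
and factoring out 5 leaves 5(1250y^5 + 3750y^4 + 4500y^3 + 2700y^2 + 828y + 111).

5(1250y^5 + 3750y^4 + 4500y^3 + 2700y^2 + 828y + 111)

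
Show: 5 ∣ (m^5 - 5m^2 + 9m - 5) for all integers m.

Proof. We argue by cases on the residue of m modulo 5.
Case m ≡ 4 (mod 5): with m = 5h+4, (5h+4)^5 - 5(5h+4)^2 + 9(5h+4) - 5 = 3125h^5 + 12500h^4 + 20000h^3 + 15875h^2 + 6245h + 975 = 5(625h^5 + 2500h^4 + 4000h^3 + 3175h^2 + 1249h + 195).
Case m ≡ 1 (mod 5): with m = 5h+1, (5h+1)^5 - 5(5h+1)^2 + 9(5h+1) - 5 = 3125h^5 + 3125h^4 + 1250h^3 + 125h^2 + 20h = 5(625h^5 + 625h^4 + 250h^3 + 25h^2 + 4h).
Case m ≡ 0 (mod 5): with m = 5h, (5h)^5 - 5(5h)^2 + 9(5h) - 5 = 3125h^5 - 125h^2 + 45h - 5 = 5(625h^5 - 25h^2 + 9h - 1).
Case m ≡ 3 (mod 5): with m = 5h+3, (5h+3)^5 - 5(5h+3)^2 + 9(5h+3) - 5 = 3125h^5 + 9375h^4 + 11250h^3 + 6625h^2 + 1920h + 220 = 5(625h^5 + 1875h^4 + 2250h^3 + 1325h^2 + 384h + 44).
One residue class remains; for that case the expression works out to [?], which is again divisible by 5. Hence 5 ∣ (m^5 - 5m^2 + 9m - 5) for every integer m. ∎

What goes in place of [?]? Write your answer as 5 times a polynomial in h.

Only m ≡ 2 (mod 5) is unaccounted for. Put m = 5h+2:
(5h+2)^5 - 5(5h+2)^2 + 9(5h+2) - 5 expands to 3125h^5 + 6250h^4 + 5000h^3 + 1875h^2 + 345h + 25,
and factoring out 5 leaves 5(625h^5 + 1250h^4 + 1000h^3 + 375h^2 + 69h + 5).

5(625h^5 + 1250h^4 + 1000h^3 + 375h^2 + 69h + 5)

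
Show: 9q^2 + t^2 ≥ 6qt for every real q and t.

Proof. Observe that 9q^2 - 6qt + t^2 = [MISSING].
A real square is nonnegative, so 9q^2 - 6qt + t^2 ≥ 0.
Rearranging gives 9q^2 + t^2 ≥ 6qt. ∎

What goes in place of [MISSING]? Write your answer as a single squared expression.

The leading and trailing coefficients are 3^2 and 1^2, and 6 = 2·3·1, so the trinomial is (3q - t)^2.
Hence 9q^2 - 6qt + t^2 ≥ 0.

(3q - t)^2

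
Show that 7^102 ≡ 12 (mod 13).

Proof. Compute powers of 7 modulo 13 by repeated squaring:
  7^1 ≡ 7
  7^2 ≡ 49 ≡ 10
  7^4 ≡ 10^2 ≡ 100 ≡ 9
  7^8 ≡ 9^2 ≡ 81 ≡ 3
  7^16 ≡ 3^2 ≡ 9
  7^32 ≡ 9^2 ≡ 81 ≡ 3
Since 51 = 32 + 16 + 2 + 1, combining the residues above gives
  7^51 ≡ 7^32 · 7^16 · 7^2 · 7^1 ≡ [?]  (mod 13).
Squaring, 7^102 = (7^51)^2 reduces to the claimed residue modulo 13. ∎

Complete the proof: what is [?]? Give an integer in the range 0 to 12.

Multiply the listed residues: 3 · 9 · 10 · 7 = 27 → 270 → 1890.
Reducing modulo 13: 1890 = 145·13 + 5, so 7^51 ≡ 5.

5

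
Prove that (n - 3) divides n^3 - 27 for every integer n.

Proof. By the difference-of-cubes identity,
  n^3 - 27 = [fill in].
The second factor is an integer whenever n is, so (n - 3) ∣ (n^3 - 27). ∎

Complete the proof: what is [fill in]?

(n - 3)(n^2 + 3n + 9)

Polynomial division of n^3 - 27 by n - 3 leaves remainder 0 and quotient n^2 + 3n + 9.
Hence n^3 - 27 = (n - 3)(n^2 + 3n + 9).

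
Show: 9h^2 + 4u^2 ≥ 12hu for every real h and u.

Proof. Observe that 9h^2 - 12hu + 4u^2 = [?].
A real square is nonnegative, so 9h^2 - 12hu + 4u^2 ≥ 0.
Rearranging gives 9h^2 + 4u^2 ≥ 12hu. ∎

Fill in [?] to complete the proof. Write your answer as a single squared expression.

The leading and trailing coefficients are 3^2 and 2^2, and 12 = 2·3·2, so the trinomial is (3h - 2u)^2.
Hence 9h^2 - 12hu + 4u^2 ≥ 0.

(3h - 2u)^2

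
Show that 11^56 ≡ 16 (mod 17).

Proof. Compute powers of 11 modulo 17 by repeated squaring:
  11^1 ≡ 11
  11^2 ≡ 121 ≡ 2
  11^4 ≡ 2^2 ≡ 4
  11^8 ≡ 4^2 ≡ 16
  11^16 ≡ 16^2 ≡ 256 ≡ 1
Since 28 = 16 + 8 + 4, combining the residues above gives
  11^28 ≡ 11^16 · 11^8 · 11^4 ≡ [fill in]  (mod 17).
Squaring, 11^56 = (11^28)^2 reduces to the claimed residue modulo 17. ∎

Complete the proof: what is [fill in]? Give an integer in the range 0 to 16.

13

11^16 · 11^8 · 11^4 ≡ 1 · 16 · 4 = 64.
64 mod 17 = 13, so 11^28 ≡ 13 (mod 17).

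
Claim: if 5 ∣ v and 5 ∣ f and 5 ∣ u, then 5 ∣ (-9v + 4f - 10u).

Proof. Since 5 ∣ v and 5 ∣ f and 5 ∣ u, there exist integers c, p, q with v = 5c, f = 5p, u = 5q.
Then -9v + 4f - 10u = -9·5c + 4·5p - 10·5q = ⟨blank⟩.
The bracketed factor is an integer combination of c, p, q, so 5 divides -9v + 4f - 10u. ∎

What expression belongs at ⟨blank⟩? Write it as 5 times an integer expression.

5(-9c + 4p - 10q)

Pull the common 5 out of every term: -9·5c + 4·5p - 10·5q = 5(-9c + 4p - 10q).
-9c + 4p - 10q is an integer, which exhibits the divisibility.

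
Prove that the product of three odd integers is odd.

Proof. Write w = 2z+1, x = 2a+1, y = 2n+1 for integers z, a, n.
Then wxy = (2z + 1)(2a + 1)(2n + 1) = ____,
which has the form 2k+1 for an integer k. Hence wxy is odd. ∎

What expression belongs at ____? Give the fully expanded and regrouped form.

(2z + 1)(2a + 1)(2n + 1) = 8anz + 4an + 4az + 2a + 4nz + 2n + 2z + 1
= 2(4anz + 2an + 2az + a + 2nz + n + z) + 1.
Since 4anz + 2an + 2az + a + 2nz + n + z is an integer, the product is of the form 2k+1 for an integer k.

2(4anz + 2an + 2az + a + 2nz + n + z) + 1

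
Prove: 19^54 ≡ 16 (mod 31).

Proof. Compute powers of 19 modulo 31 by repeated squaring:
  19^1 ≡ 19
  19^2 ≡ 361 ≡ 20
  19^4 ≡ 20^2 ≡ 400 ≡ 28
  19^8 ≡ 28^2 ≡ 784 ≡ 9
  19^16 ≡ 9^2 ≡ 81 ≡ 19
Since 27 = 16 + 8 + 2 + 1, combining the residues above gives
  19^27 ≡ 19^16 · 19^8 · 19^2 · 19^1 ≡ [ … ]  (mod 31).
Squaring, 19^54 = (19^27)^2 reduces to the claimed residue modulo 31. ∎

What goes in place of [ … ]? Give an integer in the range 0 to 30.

4

19^16 · 19^8 · 19^2 · 19^1 ≡ 19 · 9 · 20 · 19 = 64980.
64980 mod 31 = 4, so 19^27 ≡ 4 (mod 31).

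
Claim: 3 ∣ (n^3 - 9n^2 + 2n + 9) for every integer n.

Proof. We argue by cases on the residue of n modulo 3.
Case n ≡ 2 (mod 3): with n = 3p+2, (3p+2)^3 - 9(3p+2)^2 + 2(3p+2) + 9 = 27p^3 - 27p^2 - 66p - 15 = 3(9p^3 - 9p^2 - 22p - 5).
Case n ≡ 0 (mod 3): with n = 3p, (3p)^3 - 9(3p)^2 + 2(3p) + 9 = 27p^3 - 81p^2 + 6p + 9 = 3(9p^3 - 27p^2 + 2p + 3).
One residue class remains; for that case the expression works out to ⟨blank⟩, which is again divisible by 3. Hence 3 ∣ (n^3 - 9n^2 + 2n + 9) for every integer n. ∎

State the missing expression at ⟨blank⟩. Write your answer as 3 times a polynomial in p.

The residues treated are {2, 0}, so the missing case is n ≡ 1 (mod 3); write n = 3p+1.
Then (3p+1)^3 - 9(3p+1)^2 + 2(3p+1) + 9 = 27p^3 - 54p^2 - 39p + 3 = 3(9p^3 - 18p^2 - 13p + 1).

3(9p^3 - 18p^2 - 13p + 1)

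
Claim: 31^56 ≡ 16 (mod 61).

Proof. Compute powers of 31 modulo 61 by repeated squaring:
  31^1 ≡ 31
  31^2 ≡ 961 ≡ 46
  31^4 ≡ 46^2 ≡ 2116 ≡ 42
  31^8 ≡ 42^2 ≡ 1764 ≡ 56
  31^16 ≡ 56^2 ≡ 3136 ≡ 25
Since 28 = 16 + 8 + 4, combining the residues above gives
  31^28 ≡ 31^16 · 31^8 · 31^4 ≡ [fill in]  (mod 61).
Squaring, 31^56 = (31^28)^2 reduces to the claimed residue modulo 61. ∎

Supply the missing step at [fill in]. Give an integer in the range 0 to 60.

57

Multiply the listed residues: 25 · 56 · 42 = 1400 → 58800.
Reducing modulo 61: 58800 = 963·61 + 57, so 31^28 ≡ 57.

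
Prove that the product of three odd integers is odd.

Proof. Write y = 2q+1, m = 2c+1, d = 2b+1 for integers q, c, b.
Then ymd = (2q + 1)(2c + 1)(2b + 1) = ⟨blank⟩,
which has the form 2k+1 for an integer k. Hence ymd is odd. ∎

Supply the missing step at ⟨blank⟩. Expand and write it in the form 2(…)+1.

Expanding: (2q + 1)(2c + 1)(2b + 1) = 8bcq + 4bc + 4bq + 2b + 4cq + 2c + 2q + 1.
Every term except the constant is even, so this is 2(4bcq + 2bc + 2bq + b + 2cq + c + q) + 1,
and 4bcq + 2bc + 2bq + b + 2cq + c + q ∈ ℤ gives the required form.

2(4bcq + 2bc + 2bq + b + 2cq + c + q) + 1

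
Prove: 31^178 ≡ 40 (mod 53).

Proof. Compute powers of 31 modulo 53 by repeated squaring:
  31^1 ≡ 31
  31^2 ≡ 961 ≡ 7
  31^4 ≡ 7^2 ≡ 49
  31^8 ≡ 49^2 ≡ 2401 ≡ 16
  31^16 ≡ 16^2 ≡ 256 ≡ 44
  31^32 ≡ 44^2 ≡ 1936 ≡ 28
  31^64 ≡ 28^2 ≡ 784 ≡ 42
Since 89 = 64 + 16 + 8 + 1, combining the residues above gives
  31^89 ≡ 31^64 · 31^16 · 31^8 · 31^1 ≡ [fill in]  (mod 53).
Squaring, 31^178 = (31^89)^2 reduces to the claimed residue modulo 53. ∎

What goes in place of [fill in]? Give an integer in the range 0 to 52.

26

Multiply the listed residues: 42 · 44 · 16 · 31 = 1848 → 29568 → 916608.
Reducing modulo 53: 916608 = 17294·53 + 26, so 31^89 ≡ 26.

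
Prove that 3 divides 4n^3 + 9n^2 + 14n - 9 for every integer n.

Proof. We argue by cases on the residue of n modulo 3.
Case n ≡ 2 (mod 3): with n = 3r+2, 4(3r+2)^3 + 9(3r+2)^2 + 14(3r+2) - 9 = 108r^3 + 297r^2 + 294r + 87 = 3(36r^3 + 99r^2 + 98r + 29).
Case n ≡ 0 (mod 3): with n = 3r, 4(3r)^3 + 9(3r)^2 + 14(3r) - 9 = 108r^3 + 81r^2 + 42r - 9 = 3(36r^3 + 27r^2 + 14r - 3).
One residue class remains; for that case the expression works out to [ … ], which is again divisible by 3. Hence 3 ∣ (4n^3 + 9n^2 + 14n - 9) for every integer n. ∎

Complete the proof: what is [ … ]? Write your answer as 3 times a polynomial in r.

Only n ≡ 1 (mod 3) is unaccounted for. Put n = 3r+1:
4(3r+1)^3 + 9(3r+1)^2 + 14(3r+1) - 9 expands to 108r^3 + 189r^2 + 132r + 18,
and factoring out 3 leaves 3(36r^3 + 63r^2 + 44r + 6).

3(36r^3 + 63r^2 + 44r + 6)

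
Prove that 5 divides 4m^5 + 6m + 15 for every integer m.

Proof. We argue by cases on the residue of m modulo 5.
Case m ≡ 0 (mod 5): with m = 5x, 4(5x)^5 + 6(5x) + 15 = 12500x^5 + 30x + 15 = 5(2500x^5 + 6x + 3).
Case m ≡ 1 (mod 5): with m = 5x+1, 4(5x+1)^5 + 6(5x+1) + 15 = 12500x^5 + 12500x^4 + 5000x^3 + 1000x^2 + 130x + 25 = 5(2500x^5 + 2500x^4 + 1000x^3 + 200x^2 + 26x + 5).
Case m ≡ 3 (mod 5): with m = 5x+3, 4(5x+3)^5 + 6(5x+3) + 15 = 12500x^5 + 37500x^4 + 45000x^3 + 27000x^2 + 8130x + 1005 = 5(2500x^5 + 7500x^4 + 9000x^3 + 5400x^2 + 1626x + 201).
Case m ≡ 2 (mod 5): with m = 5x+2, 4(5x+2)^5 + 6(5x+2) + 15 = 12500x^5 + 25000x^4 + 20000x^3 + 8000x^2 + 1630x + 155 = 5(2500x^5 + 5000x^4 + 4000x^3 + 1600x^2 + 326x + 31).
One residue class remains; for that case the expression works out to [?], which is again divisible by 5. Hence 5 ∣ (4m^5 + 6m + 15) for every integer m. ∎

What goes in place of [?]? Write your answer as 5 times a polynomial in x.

Only m ≡ 4 (mod 5) is unaccounted for. Put m = 5x+4:
4(5x+4)^5 + 6(5x+4) + 15 expands to 12500x^5 + 50000x^4 + 80000x^3 + 64000x^2 + 25630x + 4135,
and factoring out 5 leaves 5(2500x^5 + 10000x^4 + 16000x^3 + 12800x^2 + 5126x + 827).

5(2500x^5 + 10000x^4 + 16000x^3 + 12800x^2 + 5126x + 827)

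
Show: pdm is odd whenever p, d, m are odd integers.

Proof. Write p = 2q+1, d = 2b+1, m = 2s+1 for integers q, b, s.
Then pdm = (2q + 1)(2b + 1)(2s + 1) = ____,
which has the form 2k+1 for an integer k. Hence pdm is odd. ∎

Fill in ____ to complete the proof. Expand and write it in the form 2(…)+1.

2(4bqs + 2bq + 2bs + b + 2qs + q + s) + 1

(2q + 1)(2b + 1)(2s + 1) = 8bqs + 4bq + 4bs + 2b + 4qs + 2q + 2s + 1
= 2(4bqs + 2bq + 2bs + b + 2qs + q + s) + 1.
Since 4bqs + 2bq + 2bs + b + 2qs + q + s is an integer, the product is of the form 2k+1 for an integer k.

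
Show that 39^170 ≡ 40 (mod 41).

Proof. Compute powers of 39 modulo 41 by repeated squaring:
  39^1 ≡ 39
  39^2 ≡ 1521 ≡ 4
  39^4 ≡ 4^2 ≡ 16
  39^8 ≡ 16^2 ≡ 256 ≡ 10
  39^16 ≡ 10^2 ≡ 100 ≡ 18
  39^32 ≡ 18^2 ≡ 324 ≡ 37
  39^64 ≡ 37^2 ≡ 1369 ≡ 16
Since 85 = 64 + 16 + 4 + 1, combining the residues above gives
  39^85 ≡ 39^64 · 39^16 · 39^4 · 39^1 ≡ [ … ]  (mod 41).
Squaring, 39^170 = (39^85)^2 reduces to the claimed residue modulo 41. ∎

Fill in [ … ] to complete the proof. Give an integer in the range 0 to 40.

Multiply the listed residues: 16 · 18 · 16 · 39 = 288 → 4608 → 179712.
Reducing modulo 41: 179712 = 4383·41 + 9, so 39^85 ≡ 9.

9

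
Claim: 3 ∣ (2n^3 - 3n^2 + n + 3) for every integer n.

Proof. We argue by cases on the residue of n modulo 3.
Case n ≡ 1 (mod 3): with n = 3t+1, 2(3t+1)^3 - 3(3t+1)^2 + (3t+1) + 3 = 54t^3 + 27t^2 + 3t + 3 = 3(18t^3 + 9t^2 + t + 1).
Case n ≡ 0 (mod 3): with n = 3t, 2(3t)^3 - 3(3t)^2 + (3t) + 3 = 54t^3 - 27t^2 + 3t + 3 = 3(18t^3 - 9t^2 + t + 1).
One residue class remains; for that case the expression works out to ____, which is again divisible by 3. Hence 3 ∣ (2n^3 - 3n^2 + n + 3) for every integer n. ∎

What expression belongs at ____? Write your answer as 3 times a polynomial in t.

3(18t^3 + 27t^2 + 13t + 3)

The residues treated are {1, 0}, so the missing case is n ≡ 2 (mod 3); write n = 3t+2.
Then 2(3t+2)^3 - 3(3t+2)^2 + (3t+2) + 3 = 54t^3 + 81t^2 + 39t + 9 = 3(18t^3 + 27t^2 + 13t + 3).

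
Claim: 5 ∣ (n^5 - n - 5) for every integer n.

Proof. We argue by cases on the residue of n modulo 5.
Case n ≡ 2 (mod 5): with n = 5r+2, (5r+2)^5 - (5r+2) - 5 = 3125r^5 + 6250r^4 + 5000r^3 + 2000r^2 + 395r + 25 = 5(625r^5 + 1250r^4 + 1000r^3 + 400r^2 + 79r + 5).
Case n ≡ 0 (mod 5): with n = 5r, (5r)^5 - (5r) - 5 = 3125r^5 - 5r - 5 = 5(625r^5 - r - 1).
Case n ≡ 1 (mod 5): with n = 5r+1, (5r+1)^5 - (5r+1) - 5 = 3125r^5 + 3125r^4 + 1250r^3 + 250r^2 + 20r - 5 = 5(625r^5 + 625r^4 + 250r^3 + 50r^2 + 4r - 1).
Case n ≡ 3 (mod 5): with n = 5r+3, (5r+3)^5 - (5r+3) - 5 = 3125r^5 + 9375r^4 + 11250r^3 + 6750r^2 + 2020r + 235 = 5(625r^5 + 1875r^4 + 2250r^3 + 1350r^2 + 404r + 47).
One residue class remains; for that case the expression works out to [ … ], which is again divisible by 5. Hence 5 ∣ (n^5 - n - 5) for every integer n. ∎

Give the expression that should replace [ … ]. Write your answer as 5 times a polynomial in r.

5(625r^5 + 2500r^4 + 4000r^3 + 3200r^2 + 1279r + 203)

Only n ≡ 4 (mod 5) is unaccounted for. Put n = 5r+4:
(5r+4)^5 - (5r+4) - 5 expands to 3125r^5 + 12500r^4 + 20000r^3 + 16000r^2 + 6395r + 1015,
and factoring out 5 leaves 5(625r^5 + 2500r^4 + 4000r^3 + 3200r^2 + 1279r + 203).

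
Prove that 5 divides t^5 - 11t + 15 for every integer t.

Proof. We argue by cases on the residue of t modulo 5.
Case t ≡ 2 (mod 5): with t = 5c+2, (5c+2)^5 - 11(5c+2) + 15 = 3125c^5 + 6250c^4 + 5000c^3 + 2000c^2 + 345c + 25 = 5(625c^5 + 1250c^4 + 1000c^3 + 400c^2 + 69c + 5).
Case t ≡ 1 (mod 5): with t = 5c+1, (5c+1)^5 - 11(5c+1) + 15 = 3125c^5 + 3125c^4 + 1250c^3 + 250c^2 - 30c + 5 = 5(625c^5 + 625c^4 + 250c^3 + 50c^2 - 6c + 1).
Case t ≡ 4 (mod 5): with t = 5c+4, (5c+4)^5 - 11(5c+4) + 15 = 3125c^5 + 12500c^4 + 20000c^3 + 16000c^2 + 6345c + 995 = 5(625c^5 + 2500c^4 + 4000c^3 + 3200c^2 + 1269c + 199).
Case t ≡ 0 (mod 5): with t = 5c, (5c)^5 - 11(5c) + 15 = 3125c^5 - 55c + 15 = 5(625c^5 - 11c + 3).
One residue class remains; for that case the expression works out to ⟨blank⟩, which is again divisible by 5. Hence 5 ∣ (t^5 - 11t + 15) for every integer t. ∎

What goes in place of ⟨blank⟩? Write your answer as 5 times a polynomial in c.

The residues treated are {2, 1, 4, 0}, so the missing case is t ≡ 3 (mod 5); write t = 5c+3.
Then (5c+3)^5 - 11(5c+3) + 15 = 3125c^5 + 9375c^4 + 11250c^3 + 6750c^2 + 1970c + 225 = 5(625c^5 + 1875c^4 + 2250c^3 + 1350c^2 + 394c + 45).

5(625c^5 + 1875c^4 + 2250c^3 + 1350c^2 + 394c + 45)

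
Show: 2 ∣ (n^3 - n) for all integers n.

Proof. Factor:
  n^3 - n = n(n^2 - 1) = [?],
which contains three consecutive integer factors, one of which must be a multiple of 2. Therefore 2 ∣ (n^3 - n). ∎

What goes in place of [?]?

n(n^2 - 1) = n(n - 1)(n + 1) = (n - 1)n(n + 1).
These three factors are consecutive integers, so their product is divisible by 2.

(n - 1)n(n + 1)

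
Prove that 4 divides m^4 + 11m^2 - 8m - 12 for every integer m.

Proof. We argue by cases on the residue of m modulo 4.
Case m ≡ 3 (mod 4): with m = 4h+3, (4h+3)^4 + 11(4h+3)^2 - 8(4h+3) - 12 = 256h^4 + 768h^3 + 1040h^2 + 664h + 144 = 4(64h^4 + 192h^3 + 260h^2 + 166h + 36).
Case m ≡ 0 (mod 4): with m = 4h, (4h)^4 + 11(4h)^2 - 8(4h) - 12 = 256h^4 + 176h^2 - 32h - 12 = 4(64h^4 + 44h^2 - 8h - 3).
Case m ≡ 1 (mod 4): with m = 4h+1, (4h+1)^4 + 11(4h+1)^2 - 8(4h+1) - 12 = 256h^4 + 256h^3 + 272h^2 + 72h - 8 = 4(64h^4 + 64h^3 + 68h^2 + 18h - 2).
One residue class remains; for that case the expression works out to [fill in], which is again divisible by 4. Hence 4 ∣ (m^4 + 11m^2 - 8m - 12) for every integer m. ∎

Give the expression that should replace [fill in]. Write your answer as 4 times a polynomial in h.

The residues treated are {3, 0, 1}, so the missing case is m ≡ 2 (mod 4); write m = 4h+2.
Then (4h+2)^4 + 11(4h+2)^2 - 8(4h+2) - 12 = 256h^4 + 512h^3 + 560h^2 + 272h + 32 = 4(64h^4 + 128h^3 + 140h^2 + 68h + 8).

4(64h^4 + 128h^3 + 140h^2 + 68h + 8)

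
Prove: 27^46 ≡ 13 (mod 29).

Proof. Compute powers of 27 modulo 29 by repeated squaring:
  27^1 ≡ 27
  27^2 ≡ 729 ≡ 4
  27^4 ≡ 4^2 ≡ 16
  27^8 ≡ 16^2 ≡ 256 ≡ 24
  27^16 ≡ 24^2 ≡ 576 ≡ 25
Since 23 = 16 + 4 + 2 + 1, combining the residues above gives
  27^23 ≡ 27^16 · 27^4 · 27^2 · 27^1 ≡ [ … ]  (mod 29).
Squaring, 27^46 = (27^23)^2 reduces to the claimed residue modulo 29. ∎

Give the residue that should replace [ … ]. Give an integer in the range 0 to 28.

27^16 · 27^4 · 27^2 · 27^1 ≡ 25 · 16 · 4 · 27 = 43200.
43200 mod 29 = 19, so 27^23 ≡ 19 (mod 29).

19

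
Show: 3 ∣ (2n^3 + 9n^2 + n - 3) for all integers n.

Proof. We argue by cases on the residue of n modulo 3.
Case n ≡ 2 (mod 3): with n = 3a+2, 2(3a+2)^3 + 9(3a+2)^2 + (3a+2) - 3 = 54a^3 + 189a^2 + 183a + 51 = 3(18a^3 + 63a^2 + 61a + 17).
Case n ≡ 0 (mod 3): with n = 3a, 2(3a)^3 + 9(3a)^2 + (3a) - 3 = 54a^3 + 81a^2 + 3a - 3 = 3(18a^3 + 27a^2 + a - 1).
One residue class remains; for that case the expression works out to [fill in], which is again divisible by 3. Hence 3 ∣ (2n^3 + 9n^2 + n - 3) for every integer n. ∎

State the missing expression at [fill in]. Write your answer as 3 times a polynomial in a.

3(18a^3 + 45a^2 + 25a + 3)

Only n ≡ 1 (mod 3) is unaccounted for. Put n = 3a+1:
2(3a+1)^3 + 9(3a+1)^2 + (3a+1) - 3 expands to 54a^3 + 135a^2 + 75a + 9,
and factoring out 3 leaves 3(18a^3 + 45a^2 + 25a + 3).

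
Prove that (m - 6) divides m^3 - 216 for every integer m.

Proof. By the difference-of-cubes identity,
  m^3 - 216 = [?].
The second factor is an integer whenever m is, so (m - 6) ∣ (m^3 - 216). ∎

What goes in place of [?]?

a^3 - b^3 = (a - b)(a^2 + ab + b^2). With a = m, b = 6:
m^3 - 216 = (m - 6)(m^2 + 6m + 36).

(m - 6)(m^2 + 6m + 36)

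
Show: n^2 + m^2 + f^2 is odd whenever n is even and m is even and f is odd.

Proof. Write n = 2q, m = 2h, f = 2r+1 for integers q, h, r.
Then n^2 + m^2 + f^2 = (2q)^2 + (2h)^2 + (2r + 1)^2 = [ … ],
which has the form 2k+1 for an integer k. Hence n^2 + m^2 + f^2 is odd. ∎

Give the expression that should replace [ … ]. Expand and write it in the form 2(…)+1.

2(2h^2 + 2q^2 + 2r^2 + 2r) + 1

Expanding: (2q)^2 + (2h)^2 + (2r + 1)^2 = 4h^2 + 4q^2 + 4r^2 + 4r + 1.
Every term except the constant is even, so this is 2(2h^2 + 2q^2 + 2r^2 + 2r) + 1,
and 2h^2 + 2q^2 + 2r^2 + 2r ∈ ℤ gives the required form.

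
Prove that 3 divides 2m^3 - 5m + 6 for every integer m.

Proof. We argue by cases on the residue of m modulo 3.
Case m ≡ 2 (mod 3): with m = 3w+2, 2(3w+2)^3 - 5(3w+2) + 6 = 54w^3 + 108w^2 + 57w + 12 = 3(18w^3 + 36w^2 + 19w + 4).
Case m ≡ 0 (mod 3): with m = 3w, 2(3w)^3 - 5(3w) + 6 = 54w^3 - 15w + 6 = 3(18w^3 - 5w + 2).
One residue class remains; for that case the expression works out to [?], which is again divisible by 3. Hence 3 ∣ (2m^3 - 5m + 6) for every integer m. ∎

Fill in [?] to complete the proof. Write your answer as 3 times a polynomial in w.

3(18w^3 + 18w^2 + w + 1)

Only m ≡ 1 (mod 3) is unaccounted for. Put m = 3w+1:
2(3w+1)^3 - 5(3w+1) + 6 expands to 54w^3 + 54w^2 + 3w + 3,
and factoring out 3 leaves 3(18w^3 + 18w^2 + w + 1).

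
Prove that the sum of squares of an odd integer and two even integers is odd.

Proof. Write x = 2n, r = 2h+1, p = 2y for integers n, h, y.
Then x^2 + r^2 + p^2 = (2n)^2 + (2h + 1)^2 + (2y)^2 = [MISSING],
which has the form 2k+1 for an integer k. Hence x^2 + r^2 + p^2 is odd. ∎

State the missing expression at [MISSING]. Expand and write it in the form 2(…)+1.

(2n)^2 + (2h + 1)^2 + (2y)^2 = 4h^2 + 4h + 4n^2 + 4y^2 + 1
= 2(2h^2 + 2h + 2n^2 + 2y^2) + 1.
Since 2h^2 + 2h + 2n^2 + 2y^2 is an integer, the sum of squares is of the form 2k+1 for an integer k.

2(2h^2 + 2h + 2n^2 + 2y^2) + 1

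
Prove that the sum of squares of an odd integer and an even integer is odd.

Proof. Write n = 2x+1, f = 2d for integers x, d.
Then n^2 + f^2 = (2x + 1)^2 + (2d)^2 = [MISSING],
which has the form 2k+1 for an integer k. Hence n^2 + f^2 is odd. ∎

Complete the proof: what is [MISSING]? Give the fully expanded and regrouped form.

(2x + 1)^2 + (2d)^2 = 4d^2 + 4x^2 + 4x + 1
= 2(2d^2 + 2x^2 + 2x) + 1.
Since 2d^2 + 2x^2 + 2x is an integer, the sum of squares is of the form 2k+1 for an integer k.

2(2d^2 + 2x^2 + 2x) + 1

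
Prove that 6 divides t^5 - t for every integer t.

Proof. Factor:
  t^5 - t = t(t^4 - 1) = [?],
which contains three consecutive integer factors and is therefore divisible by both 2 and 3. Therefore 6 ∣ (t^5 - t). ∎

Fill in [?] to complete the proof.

t^4 - 1 = (t^2 - 1)(t^2 + 1), and t^2 - 1 = (t-1)(t+1).
So t(t^4 - 1) = (t - 1)t(t + 1)(t^2 + 1).

(t - 1)t(t + 1)(t^2 + 1)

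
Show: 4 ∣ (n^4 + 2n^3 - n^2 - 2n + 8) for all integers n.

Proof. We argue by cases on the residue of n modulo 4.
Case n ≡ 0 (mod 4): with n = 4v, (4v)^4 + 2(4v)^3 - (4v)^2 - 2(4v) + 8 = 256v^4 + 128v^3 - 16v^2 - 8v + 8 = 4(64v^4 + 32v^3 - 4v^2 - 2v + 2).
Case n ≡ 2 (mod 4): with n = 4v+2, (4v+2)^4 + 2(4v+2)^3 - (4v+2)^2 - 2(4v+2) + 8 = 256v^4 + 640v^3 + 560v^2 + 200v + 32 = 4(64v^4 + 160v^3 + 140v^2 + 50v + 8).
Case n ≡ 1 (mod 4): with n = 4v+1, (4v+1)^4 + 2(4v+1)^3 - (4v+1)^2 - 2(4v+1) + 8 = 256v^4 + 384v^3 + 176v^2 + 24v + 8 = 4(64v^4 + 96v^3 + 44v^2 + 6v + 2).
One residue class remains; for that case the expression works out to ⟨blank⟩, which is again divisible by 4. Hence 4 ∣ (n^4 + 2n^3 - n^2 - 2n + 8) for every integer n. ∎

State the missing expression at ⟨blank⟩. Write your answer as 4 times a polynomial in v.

The residues treated are {0, 2, 1}, so the missing case is n ≡ 3 (mod 4); write n = 4v+3.
Then (4v+3)^4 + 2(4v+3)^3 - (4v+3)^2 - 2(4v+3) + 8 = 256v^4 + 896v^3 + 1136v^2 + 616v + 128 = 4(64v^4 + 224v^3 + 284v^2 + 154v + 32).

4(64v^4 + 224v^3 + 284v^2 + 154v + 32)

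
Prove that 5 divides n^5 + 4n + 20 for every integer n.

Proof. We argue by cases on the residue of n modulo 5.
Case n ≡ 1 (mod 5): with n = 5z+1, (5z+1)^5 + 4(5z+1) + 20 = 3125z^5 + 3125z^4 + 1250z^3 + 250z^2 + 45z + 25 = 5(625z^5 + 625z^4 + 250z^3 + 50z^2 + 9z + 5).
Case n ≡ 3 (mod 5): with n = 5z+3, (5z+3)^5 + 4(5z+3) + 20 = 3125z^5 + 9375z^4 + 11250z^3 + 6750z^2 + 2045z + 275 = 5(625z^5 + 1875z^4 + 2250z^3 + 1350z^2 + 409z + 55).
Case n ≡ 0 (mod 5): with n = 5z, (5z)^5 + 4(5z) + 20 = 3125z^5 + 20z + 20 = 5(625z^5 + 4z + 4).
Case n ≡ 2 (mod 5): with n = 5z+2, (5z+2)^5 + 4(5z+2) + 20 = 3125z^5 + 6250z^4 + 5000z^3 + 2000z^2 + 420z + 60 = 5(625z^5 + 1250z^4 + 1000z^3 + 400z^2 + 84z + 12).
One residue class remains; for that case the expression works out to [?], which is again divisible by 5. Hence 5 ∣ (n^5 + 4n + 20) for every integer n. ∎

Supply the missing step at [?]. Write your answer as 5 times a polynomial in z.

Only n ≡ 4 (mod 5) is unaccounted for. Put n = 5z+4:
(5z+4)^5 + 4(5z+4) + 20 expands to 3125z^5 + 12500z^4 + 20000z^3 + 16000z^2 + 6420z + 1060,
and factoring out 5 leaves 5(625z^5 + 2500z^4 + 4000z^3 + 3200z^2 + 1284z + 212).

5(625z^5 + 2500z^4 + 4000z^3 + 3200z^2 + 1284z + 212)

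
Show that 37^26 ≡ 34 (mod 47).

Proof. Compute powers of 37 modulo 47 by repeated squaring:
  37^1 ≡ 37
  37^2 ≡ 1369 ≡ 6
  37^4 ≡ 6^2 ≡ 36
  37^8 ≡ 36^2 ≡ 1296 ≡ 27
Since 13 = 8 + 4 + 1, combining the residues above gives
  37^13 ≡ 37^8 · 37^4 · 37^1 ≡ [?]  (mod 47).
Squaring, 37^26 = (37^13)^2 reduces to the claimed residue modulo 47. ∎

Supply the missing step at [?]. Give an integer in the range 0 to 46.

37^8 · 37^4 · 37^1 ≡ 27 · 36 · 37 = 35964.
35964 mod 47 = 9, so 37^13 ≡ 9 (mod 47).

9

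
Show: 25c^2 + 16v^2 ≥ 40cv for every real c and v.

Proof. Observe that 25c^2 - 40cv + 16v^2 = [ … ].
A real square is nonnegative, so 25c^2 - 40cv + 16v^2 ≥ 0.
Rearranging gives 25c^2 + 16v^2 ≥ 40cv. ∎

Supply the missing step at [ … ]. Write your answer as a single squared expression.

The leading and trailing coefficients are 5^2 and 4^2, and 40 = 2·5·4, so the trinomial is (5c - 4v)^2.
Hence 25c^2 - 40cv + 16v^2 ≥ 0.

(5c - 4v)^2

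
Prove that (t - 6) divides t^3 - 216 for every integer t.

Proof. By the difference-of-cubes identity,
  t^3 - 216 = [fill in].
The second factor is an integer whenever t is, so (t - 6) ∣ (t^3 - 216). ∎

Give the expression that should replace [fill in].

Polynomial division of t^3 - 216 by t - 6 leaves remainder 0 and quotient t^2 + 6t + 36.
Hence t^3 - 216 = (t - 6)(t^2 + 6t + 36).

(t - 6)(t^2 + 6t + 36)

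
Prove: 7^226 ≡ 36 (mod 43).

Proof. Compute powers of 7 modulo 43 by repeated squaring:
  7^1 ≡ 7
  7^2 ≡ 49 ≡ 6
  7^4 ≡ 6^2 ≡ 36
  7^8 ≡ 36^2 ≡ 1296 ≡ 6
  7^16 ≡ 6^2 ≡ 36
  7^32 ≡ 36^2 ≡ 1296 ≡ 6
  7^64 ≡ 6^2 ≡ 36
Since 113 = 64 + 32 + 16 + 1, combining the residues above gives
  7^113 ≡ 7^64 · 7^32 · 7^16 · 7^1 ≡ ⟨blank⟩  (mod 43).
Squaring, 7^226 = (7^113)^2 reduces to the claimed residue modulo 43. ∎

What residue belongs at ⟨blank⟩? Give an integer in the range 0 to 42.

Multiply the listed residues: 36 · 6 · 36 · 7 = 216 → 7776 → 54432.
Reducing modulo 43: 54432 = 1265·43 + 37, so 7^113 ≡ 37.

37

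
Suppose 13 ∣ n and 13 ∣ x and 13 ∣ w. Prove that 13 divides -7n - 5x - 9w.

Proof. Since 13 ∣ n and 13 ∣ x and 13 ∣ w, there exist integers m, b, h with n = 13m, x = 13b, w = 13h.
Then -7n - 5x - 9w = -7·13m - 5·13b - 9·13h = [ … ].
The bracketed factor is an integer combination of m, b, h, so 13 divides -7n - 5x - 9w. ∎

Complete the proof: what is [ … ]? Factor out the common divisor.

Each term has a factor of 13: -7·13m - 5·13b - 9·13h = 13·(-5b - 9h - 7m).
Since -5b - 9h - 7m is an integer, 13 ∣ (-7n - 5x - 9w).

13(-5b - 9h - 7m)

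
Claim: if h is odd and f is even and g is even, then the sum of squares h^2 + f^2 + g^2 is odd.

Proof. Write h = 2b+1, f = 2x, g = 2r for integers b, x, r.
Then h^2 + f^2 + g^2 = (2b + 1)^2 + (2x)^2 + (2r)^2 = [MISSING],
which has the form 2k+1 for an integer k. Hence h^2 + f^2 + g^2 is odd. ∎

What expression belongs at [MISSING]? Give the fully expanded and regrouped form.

Expanding: (2b + 1)^2 + (2x)^2 + (2r)^2 = 4b^2 + 4b + 4r^2 + 4x^2 + 1.
Every term except the constant is even, so this is 2(2b^2 + 2b + 2r^2 + 2x^2) + 1,
and 2b^2 + 2b + 2r^2 + 2x^2 ∈ ℤ gives the required form.

2(2b^2 + 2b + 2r^2 + 2x^2) + 1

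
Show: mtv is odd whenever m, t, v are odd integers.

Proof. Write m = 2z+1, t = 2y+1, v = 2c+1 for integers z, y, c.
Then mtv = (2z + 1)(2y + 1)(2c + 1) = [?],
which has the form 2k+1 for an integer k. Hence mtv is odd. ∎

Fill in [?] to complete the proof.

(2z + 1)(2y + 1)(2c + 1) = 8cyz + 4cy + 4cz + 2c + 4yz + 2y + 2z + 1
= 2(4cyz + 2cy + 2cz + c + 2yz + y + z) + 1.
Since 4cyz + 2cy + 2cz + c + 2yz + y + z is an integer, the product is of the form 2k+1 for an integer k.

2(4cyz + 2cy + 2cz + c + 2yz + y + z) + 1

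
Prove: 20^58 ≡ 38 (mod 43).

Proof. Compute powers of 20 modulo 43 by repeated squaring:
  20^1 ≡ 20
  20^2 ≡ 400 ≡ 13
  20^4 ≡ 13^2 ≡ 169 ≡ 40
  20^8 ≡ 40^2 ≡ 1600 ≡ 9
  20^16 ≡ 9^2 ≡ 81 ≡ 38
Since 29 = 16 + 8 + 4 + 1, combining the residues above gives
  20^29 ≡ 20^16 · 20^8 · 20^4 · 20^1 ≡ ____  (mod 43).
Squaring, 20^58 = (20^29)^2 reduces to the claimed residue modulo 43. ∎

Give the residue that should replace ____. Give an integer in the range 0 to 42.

20^16 · 20^8 · 20^4 · 20^1 ≡ 38 · 9 · 40 · 20 = 273600.
273600 mod 43 = 34, so 20^29 ≡ 34 (mod 43).

34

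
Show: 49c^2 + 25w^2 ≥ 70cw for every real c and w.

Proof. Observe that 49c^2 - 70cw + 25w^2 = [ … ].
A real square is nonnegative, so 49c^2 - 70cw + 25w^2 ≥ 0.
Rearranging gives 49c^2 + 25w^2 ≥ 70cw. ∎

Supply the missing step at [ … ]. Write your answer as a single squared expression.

(7c - 5w)^2

49c^2 - 70cw + 25w^2 is a perfect-square trinomial: the outer terms are (7c)^2 and (5w)^2, and the cross term is -2·7c·5w.
So 49c^2 - 70cw + 25w^2 = (7c - 5w)^2 ≥ 0.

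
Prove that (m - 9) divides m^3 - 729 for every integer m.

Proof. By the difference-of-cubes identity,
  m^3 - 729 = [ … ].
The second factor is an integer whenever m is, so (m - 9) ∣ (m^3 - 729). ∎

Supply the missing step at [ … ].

(m - 9)(m^2 + 9m + 81)

a^3 - b^3 = (a - b)(a^2 + ab + b^2). With a = m, b = 9:
m^3 - 729 = (m - 9)(m^2 + 9m + 81).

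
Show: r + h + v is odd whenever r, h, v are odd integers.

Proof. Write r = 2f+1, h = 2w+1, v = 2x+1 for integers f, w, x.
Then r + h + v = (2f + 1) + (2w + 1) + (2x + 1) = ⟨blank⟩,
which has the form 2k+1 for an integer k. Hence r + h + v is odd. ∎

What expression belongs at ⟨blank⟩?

2(f + w + x + 1) + 1

(2f + 1) + (2w + 1) + (2x + 1) = 2f + 2w + 2x + 3
= 2(f + w + x + 1) + 1.
Since f + w + x + 1 is an integer, the sum is of the form 2k+1 for an integer k.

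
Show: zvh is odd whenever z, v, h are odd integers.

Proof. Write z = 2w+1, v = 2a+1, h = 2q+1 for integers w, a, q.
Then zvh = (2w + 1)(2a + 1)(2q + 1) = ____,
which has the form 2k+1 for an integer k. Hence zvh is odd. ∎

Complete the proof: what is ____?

Expanding: (2w + 1)(2a + 1)(2q + 1) = 8aqw + 4aq + 4aw + 2a + 4qw + 2q + 2w + 1.
Every term except the constant is even, so this is 2(4aqw + 2aq + 2aw + a + 2qw + q + w) + 1,
and 4aqw + 2aq + 2aw + a + 2qw + q + w ∈ ℤ gives the required form.

2(4aqw + 2aq + 2aw + a + 2qw + q + w) + 1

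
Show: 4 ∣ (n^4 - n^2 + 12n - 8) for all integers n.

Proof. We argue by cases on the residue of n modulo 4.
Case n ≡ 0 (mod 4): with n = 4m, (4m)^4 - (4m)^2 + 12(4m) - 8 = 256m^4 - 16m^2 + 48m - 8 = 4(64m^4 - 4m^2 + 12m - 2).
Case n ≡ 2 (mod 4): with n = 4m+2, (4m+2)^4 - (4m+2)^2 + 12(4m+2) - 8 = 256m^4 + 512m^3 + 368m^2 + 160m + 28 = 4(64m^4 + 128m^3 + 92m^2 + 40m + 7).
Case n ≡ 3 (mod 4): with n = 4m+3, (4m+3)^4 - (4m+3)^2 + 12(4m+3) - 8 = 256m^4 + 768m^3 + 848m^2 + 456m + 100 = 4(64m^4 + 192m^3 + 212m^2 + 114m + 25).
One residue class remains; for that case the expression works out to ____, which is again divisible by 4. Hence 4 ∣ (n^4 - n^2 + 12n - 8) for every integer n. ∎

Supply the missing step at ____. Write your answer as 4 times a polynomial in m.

The residues treated are {0, 2, 3}, so the missing case is n ≡ 1 (mod 4); write n = 4m+1.
Then (4m+1)^4 - (4m+1)^2 + 12(4m+1) - 8 = 256m^4 + 256m^3 + 80m^2 + 56m + 4 = 4(64m^4 + 64m^3 + 20m^2 + 14m + 1).

4(64m^4 + 64m^3 + 20m^2 + 14m + 1)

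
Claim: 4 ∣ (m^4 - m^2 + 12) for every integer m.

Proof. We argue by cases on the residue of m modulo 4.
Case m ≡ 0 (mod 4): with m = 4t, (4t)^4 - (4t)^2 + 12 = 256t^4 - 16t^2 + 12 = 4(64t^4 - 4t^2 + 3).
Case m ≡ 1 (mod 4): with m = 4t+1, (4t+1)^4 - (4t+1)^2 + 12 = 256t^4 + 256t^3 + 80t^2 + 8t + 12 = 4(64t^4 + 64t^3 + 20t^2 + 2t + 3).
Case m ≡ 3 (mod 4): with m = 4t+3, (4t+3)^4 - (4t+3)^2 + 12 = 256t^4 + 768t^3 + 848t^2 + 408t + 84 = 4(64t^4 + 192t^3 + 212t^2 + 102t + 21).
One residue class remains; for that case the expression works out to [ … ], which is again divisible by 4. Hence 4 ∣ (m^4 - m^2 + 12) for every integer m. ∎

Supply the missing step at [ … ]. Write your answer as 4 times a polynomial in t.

4(64t^4 + 128t^3 + 92t^2 + 28t + 6)

The residues treated are {0, 1, 3}, so the missing case is m ≡ 2 (mod 4); write m = 4t+2.
Then (4t+2)^4 - (4t+2)^2 + 12 = 256t^4 + 512t^3 + 368t^2 + 112t + 24 = 4(64t^4 + 128t^3 + 92t^2 + 28t + 6).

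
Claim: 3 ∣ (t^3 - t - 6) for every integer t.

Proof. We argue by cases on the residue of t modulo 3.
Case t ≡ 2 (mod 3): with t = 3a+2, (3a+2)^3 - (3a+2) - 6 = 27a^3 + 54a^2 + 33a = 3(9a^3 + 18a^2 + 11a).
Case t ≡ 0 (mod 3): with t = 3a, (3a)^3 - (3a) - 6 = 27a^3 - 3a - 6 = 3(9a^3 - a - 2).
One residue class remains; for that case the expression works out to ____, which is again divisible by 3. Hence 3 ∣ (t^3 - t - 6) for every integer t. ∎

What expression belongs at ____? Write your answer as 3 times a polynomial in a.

3(9a^3 + 9a^2 + 2a - 2)

Only t ≡ 1 (mod 3) is unaccounted for. Put t = 3a+1:
(3a+1)^3 - (3a+1) - 6 expands to 27a^3 + 27a^2 + 6a - 6,
and factoring out 3 leaves 3(9a^3 + 9a^2 + 2a - 2).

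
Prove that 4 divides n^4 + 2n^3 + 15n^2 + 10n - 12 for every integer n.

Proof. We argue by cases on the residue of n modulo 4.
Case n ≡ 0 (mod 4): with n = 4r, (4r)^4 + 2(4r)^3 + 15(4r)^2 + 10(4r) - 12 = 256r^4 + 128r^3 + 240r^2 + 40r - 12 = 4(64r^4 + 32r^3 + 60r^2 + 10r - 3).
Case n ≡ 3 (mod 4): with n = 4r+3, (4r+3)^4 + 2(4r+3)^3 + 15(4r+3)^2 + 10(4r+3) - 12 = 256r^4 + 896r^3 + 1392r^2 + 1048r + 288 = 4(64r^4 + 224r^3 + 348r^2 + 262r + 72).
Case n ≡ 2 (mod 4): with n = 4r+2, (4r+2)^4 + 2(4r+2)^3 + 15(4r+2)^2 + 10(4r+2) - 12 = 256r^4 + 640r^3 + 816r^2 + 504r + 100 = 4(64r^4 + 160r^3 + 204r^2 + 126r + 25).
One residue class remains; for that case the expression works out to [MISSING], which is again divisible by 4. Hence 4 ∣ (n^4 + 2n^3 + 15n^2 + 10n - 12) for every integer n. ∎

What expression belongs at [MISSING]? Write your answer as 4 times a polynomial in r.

4(64r^4 + 96r^3 + 108r^2 + 50r + 4)

Only n ≡ 1 (mod 4) is unaccounted for. Put n = 4r+1:
(4r+1)^4 + 2(4r+1)^3 + 15(4r+1)^2 + 10(4r+1) - 12 expands to 256r^4 + 384r^3 + 432r^2 + 200r + 16,
and factoring out 4 leaves 4(64r^4 + 96r^3 + 108r^2 + 50r + 4).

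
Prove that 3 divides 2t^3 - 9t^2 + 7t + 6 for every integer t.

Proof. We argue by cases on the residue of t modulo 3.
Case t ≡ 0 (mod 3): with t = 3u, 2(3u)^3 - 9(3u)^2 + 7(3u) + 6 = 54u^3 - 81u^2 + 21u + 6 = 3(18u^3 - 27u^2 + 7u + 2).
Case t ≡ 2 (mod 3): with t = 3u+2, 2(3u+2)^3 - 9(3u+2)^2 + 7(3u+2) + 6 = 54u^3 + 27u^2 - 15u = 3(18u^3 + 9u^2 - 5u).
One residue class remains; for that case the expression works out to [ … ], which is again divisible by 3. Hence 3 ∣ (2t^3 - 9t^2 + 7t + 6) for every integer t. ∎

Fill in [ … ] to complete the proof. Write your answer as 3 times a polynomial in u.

3(18u^3 - 9u^2 - 5u + 2)

The residues treated are {0, 2}, so the missing case is t ≡ 1 (mod 3); write t = 3u+1.
Then 2(3u+1)^3 - 9(3u+1)^2 + 7(3u+1) + 6 = 54u^3 - 27u^2 - 15u + 6 = 3(18u^3 - 9u^2 - 5u + 2).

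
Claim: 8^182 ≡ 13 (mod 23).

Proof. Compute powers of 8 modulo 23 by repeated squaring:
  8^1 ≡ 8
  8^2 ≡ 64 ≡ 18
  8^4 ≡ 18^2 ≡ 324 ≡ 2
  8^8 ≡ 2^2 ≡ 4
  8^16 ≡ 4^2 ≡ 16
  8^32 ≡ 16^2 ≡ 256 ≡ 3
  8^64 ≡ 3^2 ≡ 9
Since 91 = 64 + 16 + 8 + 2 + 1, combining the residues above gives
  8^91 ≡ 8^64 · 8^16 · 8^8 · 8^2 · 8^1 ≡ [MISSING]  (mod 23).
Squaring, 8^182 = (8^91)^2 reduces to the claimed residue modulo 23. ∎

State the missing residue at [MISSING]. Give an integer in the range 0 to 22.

6

8^64 · 8^16 · 8^8 · 8^2 · 8^1 ≡ 9 · 16 · 4 · 18 · 8 = 82944.
82944 mod 23 = 6, so 8^91 ≡ 6 (mod 23).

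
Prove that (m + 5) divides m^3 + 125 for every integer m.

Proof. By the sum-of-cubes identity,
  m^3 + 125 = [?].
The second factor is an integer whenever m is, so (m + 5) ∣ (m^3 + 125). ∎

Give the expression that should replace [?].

a^3 + b^3 = (a + b)(a^2 - ab + b^2). With a = m, b = 5:
m^3 + 125 = (m + 5)(m^2 - 5m + 25).

(m + 5)(m^2 - 5m + 25)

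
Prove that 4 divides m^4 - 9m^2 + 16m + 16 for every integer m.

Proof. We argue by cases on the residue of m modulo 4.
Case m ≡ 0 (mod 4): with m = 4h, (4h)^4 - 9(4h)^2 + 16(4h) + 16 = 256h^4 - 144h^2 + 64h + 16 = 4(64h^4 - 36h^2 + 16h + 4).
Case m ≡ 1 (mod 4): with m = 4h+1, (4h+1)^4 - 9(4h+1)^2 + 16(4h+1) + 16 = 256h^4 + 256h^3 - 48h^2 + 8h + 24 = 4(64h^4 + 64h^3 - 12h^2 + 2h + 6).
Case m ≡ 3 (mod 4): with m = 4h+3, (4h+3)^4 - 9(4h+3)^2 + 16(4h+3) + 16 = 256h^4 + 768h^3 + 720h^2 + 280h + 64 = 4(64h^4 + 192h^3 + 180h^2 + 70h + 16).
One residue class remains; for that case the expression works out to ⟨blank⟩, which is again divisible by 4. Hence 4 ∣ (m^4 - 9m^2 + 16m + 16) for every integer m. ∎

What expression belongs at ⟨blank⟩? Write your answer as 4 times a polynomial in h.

The residues treated are {0, 1, 3}, so the missing case is m ≡ 2 (mod 4); write m = 4h+2.
Then (4h+2)^4 - 9(4h+2)^2 + 16(4h+2) + 16 = 256h^4 + 512h^3 + 240h^2 + 48h + 28 = 4(64h^4 + 128h^3 + 60h^2 + 12h + 7).

4(64h^4 + 128h^3 + 60h^2 + 12h + 7)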